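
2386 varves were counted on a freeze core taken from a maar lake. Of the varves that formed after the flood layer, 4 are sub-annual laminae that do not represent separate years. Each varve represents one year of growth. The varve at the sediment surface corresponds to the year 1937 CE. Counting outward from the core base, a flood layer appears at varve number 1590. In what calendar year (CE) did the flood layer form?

The flood layer sits at varve 1590 from the core base, so 2386 − 1590 = 796 varves formed after it.
Removing the 4 false varves leaves 796 − 4 = 792 true varves beyond the flood layer.
The varve at the sediment surface is 1937 CE, so the flood layer dates to 1937 − 792 = 1145 CE.

1145 CE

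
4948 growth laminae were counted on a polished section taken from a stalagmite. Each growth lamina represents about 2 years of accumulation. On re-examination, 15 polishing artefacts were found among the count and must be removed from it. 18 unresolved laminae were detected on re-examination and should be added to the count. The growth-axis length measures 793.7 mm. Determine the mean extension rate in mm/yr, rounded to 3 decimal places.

True growth lamina count = 4948 − 15 + 18 = 4951.
At 2 years per growth lamina, 4951 × 2 = 9902 years.
Mean rate = 793.7 mm / 9902 years ≈ 0.080 mm/yr.

0.080 mm/yr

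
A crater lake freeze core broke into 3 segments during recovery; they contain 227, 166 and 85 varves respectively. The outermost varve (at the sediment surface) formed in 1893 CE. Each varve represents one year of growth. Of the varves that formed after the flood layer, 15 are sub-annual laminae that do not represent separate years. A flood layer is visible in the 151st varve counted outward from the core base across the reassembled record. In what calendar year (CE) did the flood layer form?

Total varves = 227 + 166 + 85 = 478.
The flood layer sits at varve 151 from the core base, so 478 − 151 = 327 varves formed after it.
Excluding 15 false varves: 327 − 15 = 312.
Counting back 312 years from 1893 CE places the flood layer in 1893 − 312 = 1581 CE.

1581 CE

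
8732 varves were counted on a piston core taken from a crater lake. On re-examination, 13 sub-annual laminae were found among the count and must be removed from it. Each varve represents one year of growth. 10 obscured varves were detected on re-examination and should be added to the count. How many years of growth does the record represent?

8729 years

True varve count = 8732 − 13 + 10 = 8729.
At one varve per year, that is 8729 years.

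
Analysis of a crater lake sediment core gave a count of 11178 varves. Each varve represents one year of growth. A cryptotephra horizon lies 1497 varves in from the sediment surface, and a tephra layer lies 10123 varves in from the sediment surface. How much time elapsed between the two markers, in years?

8626 yr

The two markers are separated by 10123 − 1497 = 8626 varves.
One varve per year makes the interval 8626 years.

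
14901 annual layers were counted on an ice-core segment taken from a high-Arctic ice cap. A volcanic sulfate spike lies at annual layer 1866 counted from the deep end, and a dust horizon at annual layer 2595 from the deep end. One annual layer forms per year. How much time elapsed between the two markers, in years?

2595 − 1866 = 729 annual layers lie between the two events.
One annual layer per year makes the interval 729 years.

729 years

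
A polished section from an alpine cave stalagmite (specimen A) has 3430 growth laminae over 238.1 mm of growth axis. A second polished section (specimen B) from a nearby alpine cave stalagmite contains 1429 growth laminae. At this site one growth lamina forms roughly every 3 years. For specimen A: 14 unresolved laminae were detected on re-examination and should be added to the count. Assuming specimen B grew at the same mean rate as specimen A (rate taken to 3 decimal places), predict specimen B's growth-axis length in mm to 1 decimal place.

Specimen A: adjusted count: 3430 + 14 = 3444 growth laminae.
Specimen A: 3444 growth laminae at 3 years each span 3444 × 3 = 10332 years.
A: Mean rate = 238.1 mm / 10332 years ≈ 0.023 mm/yr.
Specimen B: 1429 growth laminae at 3 years each span 1429 × 3 = 4287 years. B's length ≈ 0.023 × 4287 = 98.6 mm.

98.6 mm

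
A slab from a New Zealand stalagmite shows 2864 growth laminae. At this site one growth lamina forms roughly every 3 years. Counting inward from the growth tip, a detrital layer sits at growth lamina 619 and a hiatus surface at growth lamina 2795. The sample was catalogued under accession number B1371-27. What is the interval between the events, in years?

The two markers are separated by 2795 − 619 = 2176 growth laminae.
At 3 years per growth lamina, 2176 × 3 = 6528 years.

6528 yr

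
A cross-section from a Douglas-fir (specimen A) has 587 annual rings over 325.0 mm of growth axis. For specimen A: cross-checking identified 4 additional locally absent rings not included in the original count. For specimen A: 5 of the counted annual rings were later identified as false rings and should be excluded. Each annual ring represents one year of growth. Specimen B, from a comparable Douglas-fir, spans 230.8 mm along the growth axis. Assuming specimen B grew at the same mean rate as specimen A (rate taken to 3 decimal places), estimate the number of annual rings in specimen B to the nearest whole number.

416 annual rings

Specimen A: adjusted count: 587 − 5 + 4 = 586 annual rings.
A: Extension rate ≈ 325.0 / 586 = 0.555 mm per year.
B spans 230.8 / 0.555 = 415.86 years ≈ 416 annual rings.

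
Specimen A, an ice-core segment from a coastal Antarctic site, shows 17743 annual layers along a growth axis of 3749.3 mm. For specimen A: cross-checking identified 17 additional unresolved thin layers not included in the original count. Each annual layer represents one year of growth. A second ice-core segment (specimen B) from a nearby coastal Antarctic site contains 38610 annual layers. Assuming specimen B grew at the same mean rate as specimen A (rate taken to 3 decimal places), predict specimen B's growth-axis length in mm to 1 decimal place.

8146.7 mm

Specimen A: adjusted count: 17743 + 17 = 17760 annual layers.
A: Mean rate = 3749.3 mm / 17760 years ≈ 0.211 mm/yr.
B's length ≈ 0.211 × 38610 = 8146.7 mm.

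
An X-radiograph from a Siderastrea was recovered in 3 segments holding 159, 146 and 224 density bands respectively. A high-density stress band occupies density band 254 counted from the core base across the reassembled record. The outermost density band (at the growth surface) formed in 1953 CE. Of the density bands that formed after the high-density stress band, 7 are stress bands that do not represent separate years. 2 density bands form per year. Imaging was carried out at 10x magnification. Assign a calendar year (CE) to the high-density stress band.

1819 CE

Total density bands = 159 + 146 + 224 = 529.
529 − 254 = 275 density bands lie beyond the high-density stress band toward the growth surface.
Excluding 7 false density bands: 275 − 7 = 268.
268 density bands at 2 per year is 268 / 2 = 134 years.
Counting back 134 years from 1953 CE places the high-density stress band in 1953 − 134 = 1819 CE.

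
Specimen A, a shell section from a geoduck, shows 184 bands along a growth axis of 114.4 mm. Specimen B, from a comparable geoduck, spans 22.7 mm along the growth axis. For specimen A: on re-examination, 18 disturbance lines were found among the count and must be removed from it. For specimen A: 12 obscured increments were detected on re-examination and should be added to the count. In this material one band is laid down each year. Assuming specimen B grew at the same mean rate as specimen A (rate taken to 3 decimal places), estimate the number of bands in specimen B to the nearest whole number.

Specimen A: correcting the raw count gives 184 − 18 + 12 = 178 true bands.
A: Mean rate = 114.4 mm / 178 years ≈ 0.643 mm per year.
For B, 22.7 / 0.643 = 35.30 years ≈ 35 bands.

35 bands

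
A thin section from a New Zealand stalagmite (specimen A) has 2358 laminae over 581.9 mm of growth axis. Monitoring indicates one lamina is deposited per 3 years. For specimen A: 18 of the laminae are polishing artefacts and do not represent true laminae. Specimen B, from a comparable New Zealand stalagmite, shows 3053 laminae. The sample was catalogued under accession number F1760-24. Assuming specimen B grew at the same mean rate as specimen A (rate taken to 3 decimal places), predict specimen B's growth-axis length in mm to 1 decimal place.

Specimen A: true lamina count = 2358 − 18 = 2340.
Specimen A: multiplying by 3 years per lamina: 2340 × 3 = 7020 years.
A: Mean rate = 581.9 mm / 7020 years ≈ 0.083 mm/yr.
Specimen B: at 3 years per lamina, 3053 × 3 = 9159 years. B's length ≈ 0.083 × 9159 = 760.2 mm.

760.2 mm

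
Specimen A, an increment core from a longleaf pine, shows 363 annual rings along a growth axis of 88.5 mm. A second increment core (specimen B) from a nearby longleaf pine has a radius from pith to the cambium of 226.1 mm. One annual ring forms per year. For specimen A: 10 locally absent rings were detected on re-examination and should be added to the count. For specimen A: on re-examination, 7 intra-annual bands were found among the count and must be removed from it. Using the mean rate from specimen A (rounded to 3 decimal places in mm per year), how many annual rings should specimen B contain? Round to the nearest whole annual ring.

Specimen A: after corrections the count is 363 − 7 + 10 = 366 annual rings.
A: 88.5 mm over 366 years gives 88.5 / 366 ≈ 0.242 mm/year.
Specimen B: 226.1 mm / 0.242 mm per year = 934.30 years ≈ 934 annual rings.

934 annual rings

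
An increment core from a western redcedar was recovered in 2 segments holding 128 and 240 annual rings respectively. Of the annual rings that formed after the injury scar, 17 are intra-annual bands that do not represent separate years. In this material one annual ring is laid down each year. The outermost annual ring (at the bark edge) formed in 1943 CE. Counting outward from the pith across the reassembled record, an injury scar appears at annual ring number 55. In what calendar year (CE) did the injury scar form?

1647 CE

Total annual rings = 128 + 240 = 368.
Between annual ring 55 and the bark edge there are 368 − 55 = 313 annual rings.
313 − 17 false = 296 true annual rings after the injury scar.
1943 − 296 = 1647 CE.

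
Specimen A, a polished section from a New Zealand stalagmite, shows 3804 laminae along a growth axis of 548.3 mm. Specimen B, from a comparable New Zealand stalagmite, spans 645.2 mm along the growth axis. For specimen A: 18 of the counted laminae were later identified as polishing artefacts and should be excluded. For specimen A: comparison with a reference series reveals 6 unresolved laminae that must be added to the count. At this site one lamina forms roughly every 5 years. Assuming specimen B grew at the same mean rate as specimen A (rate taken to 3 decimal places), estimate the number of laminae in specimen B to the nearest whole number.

Specimen A: adjusted count: 3804 − 18 + 6 = 3792 laminae.
Specimen A: at 5 years per lamina, 3792 × 5 = 18960 years.
A: 548.3 mm over 18960 years gives 548.3 / 18960 ≈ 0.029 mm per year.
For B, 645.2 / 0.029 = 22248.28 years; at 5 years per lamina that is 22248.28 / 5 ≈ 4450 laminae.

4450 laminae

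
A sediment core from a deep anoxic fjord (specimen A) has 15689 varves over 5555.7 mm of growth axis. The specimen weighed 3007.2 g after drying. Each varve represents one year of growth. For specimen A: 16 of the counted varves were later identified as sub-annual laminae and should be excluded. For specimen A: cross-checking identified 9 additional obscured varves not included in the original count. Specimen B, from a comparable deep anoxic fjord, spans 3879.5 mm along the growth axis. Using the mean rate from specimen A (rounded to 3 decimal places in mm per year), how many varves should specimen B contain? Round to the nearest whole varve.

10959 varves

Specimen A: after corrections the count is 15689 − 16 + 9 = 15682 varves.
A: 5555.7 mm over 15682 years gives 5555.7 / 15682 ≈ 0.354 mm/yr.
For B, 3879.5 / 0.354 = 10959.04 years ≈ 10959 varves.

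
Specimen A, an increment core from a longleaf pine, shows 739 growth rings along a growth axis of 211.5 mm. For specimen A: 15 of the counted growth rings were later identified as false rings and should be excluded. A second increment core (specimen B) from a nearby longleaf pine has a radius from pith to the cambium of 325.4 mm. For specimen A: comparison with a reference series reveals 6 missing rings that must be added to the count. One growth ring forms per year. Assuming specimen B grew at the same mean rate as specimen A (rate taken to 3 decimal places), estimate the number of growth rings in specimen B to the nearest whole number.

1122 growth rings

Specimen A: correcting the raw count gives 739 − 15 + 6 = 730 true growth rings.
A: Mean rate = 211.5 mm / 730 years ≈ 0.290 mm per year.
B spans 325.4 / 0.290 = 1122.07 years ≈ 1122 growth rings.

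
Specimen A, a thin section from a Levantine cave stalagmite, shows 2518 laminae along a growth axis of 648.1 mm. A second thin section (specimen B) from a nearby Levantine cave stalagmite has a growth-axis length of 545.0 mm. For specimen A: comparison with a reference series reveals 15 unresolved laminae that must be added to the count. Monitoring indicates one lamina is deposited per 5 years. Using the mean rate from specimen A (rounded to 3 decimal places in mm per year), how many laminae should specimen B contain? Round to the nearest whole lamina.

2137 laminae

Specimen A: adjusted count: 2518 + 15 = 2533 laminae.
Specimen A: at 5 years per lamina, 2533 × 5 = 12665 years.
A: 648.1 mm over 12665 years gives 648.1 / 12665 ≈ 0.051 mm/yr.
For B, 545.0 / 0.051 = 10686.27 years; at 5 years per lamina that is 10686.27 / 5 ≈ 2137 laminae.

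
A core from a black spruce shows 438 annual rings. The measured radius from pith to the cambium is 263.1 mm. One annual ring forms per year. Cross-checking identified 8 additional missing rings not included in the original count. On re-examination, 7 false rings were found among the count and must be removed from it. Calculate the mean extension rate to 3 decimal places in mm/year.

0.599 mm/year

Adjusted count: 438 − 7 + 8 = 439 annual rings.
263.1 mm over 439 years gives 263.1 / 439 ≈ 0.599 mm/year.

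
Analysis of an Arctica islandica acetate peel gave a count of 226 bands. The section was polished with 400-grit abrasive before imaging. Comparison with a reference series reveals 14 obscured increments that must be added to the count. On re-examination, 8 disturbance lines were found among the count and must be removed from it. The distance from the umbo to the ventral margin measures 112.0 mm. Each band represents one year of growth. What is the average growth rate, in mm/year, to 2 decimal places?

0.48 mm/year

True band count = 226 − 8 + 14 = 232.
Extension rate ≈ 112.0 / 232 = 0.48 mm/year.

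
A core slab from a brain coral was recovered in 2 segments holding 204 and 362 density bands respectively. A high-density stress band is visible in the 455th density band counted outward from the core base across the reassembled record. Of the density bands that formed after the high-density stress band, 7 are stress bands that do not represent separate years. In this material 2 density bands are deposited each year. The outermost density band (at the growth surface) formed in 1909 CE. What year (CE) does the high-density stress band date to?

1857 CE

Total density bands = 204 + 362 = 566.
The high-density stress band sits at density band 455 from the core base, so 566 − 455 = 111 density bands formed after it.
111 − 7 false = 104 true density bands after the high-density stress band.
With 2 density bands per year, 104 / 2 = 52 years.
The density band at the growth surface is 1909 CE, so the high-density stress band dates to 1909 − 52 = 1857 CE.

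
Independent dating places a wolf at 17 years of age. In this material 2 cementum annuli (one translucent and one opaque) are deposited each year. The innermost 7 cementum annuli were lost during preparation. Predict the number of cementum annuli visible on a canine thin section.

17 years at 2 cementum annuli per year gives 17 × 2 = 34 cementum annuli.
34 − 7 missed = 27 cementum annuli expected in the prepared section.

27 cementum annuli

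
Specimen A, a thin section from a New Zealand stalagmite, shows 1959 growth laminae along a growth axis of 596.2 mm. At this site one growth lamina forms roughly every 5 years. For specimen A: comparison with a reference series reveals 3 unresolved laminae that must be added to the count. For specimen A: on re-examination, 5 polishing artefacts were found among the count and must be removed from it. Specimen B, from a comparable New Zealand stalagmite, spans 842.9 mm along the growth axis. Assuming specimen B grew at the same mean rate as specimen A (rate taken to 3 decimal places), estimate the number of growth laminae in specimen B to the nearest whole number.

2764 growth laminae

Specimen A: after corrections the count is 1959 − 5 + 3 = 1957 growth laminae.
Specimen A: multiplying by 5 years per growth lamina: 1957 × 5 = 9785 years.
A: 596.2 mm over 9785 years gives 596.2 / 9785 ≈ 0.061 mm per year.
B spans 842.9 / 0.061 = 13818.03 years; at 5 years per growth lamina that is 13818.03 / 5 ≈ 2764 growth laminae.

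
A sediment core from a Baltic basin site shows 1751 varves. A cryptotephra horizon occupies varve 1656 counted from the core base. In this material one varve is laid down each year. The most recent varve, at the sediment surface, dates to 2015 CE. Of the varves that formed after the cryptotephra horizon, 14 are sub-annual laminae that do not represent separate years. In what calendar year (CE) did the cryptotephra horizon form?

1934 CE

The cryptotephra horizon sits at varve 1656 from the core base, so 1751 − 1656 = 95 varves formed after it.
Excluding 14 false varves: 95 − 14 = 81.
Counting back 81 years from 2015 CE places the cryptotephra horizon in 2015 − 81 = 1934 CE.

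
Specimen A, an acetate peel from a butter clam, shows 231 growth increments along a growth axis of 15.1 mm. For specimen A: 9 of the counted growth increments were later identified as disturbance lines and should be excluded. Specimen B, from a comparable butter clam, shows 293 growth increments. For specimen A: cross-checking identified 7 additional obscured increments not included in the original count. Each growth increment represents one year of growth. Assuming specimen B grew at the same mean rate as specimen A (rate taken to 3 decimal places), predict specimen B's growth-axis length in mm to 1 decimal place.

19.3 mm

Specimen A: correcting the raw count gives 231 − 9 + 7 = 229 true growth increments.
A: 15.1 mm over 229 years gives 15.1 / 229 ≈ 0.066 mm per year.
For B, 0.066 mm/year × 293 years = 19.3 mm.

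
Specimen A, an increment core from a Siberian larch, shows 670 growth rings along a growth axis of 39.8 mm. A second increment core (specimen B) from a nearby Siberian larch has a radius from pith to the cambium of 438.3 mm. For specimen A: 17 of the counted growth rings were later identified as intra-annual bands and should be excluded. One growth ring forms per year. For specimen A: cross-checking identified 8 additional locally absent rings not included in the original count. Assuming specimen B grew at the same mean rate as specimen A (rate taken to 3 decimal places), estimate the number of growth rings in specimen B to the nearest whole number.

7305 growth rings

Specimen A: after corrections the count is 670 − 17 + 8 = 661 growth rings.
A: Mean rate = 39.8 mm / 661 years ≈ 0.060 mm/year.
B spans 438.3 / 0.060 = 7305.00 years ≈ 7305 growth rings.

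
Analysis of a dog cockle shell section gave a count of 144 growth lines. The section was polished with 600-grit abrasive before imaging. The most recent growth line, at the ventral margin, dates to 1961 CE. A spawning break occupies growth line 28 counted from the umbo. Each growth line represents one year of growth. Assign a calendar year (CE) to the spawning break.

Between growth line 28 and the ventral margin there are 144 − 28 = 116 growth lines.
Counting back 116 years from 1961 CE places the spawning break in 1961 − 116 = 1845 CE.

1845 CE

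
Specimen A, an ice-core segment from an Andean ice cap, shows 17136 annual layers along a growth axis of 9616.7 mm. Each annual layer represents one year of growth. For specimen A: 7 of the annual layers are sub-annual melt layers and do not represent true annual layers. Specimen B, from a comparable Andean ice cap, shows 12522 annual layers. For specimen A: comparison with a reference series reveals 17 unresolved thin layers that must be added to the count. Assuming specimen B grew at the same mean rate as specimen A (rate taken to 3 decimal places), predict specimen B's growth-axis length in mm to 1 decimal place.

7024.8 mm

Specimen A: true annual layer count = 17136 − 7 + 17 = 17146.
A: Extension rate ≈ 9616.7 / 17146 = 0.561 mm/yr.
For B, 0.561 mm/year × 12522 years = 7024.8 mm.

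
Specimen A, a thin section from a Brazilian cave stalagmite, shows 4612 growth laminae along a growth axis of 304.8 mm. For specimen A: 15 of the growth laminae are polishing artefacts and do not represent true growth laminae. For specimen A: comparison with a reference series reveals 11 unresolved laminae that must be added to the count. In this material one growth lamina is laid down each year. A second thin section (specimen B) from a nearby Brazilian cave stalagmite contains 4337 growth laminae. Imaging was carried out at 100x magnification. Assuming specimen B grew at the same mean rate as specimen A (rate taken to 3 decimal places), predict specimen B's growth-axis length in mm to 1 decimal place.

286.2 mm

Specimen A: after corrections the count is 4612 − 15 + 11 = 4608 growth laminae.
A: Extension rate ≈ 304.8 / 4608 = 0.066 mm/year.
Length of B = 0.066 × 4337 = 286.2 mm.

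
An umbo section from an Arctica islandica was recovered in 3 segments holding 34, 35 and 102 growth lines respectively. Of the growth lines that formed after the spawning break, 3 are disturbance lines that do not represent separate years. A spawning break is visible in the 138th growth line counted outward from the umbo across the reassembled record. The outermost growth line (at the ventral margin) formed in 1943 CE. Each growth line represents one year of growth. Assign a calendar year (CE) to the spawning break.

Total growth lines = 34 + 35 + 102 = 171.
The spawning break sits at growth line 138 from the umbo, so 171 − 138 = 33 growth lines formed after it.
Excluding 3 false growth lines: 33 − 3 = 30.
The growth line at the ventral margin is 1943 CE, so the spawning break dates to 1943 − 30 = 1913 CE.

1913 CE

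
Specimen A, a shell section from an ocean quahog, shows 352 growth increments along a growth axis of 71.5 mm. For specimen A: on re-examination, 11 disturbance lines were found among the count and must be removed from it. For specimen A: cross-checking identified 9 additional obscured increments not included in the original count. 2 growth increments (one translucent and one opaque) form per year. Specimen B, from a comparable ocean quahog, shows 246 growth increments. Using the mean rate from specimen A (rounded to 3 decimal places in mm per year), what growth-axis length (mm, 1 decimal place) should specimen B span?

50.3 mm

Specimen A: true growth increment count = 352 − 11 + 9 = 350.
Specimen A: 350 growth increments at 2 per year is 350 / 2 = 175 years.
A: 71.5 mm over 175 years gives 71.5 / 175 ≈ 0.409 mm per year.
Specimen B: with 2 growth increments per year, 246 / 2 = 123 years. B's length ≈ 0.409 × 123 = 50.3 mm.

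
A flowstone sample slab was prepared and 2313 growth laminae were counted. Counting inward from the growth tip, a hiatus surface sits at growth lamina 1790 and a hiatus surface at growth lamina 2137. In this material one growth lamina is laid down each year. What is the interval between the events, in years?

347 years

2137 − 1790 = 347 growth laminae lie between the two events.
That is 347 years at one growth lamina per year.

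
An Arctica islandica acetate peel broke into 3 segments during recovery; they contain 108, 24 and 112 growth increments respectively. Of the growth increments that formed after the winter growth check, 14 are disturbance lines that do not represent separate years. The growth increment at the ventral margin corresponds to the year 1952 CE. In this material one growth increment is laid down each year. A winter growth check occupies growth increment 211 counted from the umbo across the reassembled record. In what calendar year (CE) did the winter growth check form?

1933 CE

Total growth increments = 108 + 24 + 112 = 244.
The winter growth check sits at growth increment 211 from the umbo, so 244 − 211 = 33 growth increments formed after it.
Removing the 14 false growth increments leaves 33 − 14 = 19 true growth increments beyond the winter growth check.
Counting back 19 years from 1952 CE places the winter growth check in 1952 − 19 = 1933 CE.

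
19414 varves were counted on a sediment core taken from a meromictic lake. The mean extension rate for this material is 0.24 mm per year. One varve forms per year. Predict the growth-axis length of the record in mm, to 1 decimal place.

4659.4 mm

The record spans 19414 years at 0.24 mm per year.
Length ≈ 0.24 × 19414 = 4659.4 mm.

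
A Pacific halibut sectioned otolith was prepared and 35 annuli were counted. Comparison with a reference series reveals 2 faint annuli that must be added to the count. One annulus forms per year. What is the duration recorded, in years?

True annulus count = 35 + 2 = 37.
With a one-to-one annulus periodicity this is 37 years.

37 years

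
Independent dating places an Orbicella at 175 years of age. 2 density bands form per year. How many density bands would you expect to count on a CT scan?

350 density bands

175 years at 2 density bands per year gives 175 × 2 = 350 density bands.
So 350 density bands should be present.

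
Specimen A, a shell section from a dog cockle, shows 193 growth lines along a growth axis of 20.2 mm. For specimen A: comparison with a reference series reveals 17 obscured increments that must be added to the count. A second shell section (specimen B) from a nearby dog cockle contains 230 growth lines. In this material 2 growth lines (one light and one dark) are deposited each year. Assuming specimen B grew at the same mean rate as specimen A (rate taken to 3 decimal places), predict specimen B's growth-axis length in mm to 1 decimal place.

Specimen A: adjusted count: 193 + 17 = 210 growth lines.
Specimen A: dividing by 2 growth lines per year: 210 / 2 = 105 years.
A: Extension rate ≈ 20.2 / 105 = 0.192 mm/year.
Specimen B: dividing by 2 growth lines per year: 230 / 2 = 115 years. B's length ≈ 0.192 × 115 = 22.1 mm.

22.1 mm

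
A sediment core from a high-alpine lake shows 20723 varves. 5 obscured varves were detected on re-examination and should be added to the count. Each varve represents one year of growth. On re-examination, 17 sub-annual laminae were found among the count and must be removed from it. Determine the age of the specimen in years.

20711 years

True varve count = 20723 − 17 + 5 = 20711.
One varve per year makes the duration 20711 years.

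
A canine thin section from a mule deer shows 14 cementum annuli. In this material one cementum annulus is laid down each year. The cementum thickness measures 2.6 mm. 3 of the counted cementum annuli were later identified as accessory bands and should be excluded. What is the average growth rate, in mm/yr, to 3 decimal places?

Adjusted count: 14 − 3 = 11 cementum annuli.
2.6 mm over 11 years gives 2.6 / 11 ≈ 0.236 mm/yr.

0.236 mm/yr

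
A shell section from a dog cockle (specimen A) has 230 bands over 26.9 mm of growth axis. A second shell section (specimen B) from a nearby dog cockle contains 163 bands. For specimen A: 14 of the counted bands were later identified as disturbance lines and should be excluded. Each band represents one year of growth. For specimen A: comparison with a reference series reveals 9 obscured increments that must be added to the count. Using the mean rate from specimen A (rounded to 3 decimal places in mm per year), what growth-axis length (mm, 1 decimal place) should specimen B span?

Specimen A: after corrections the count is 230 − 14 + 9 = 225 bands.
A: Mean rate = 26.9 mm / 225 years ≈ 0.120 mm/year.
For B, 0.120 mm/year × 163 years = 19.6 mm.

19.6 mm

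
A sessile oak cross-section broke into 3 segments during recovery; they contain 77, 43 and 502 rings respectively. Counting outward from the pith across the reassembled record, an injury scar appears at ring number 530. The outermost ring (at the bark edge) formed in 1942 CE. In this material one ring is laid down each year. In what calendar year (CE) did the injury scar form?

1850 CE

Total rings = 77 + 43 + 502 = 622.
The injury scar sits at ring 530 from the pith, so 622 − 530 = 92 rings formed after it.
Counting back 92 years from 1942 CE places the injury scar in 1942 − 92 = 1850 CE.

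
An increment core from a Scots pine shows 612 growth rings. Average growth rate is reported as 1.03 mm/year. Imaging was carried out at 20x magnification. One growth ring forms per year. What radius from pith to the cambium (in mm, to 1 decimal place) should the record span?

612 years of growth are recorded.
Predicted length = 1.03 mm/year × 612 years = 630.4 mm.

630.4 mm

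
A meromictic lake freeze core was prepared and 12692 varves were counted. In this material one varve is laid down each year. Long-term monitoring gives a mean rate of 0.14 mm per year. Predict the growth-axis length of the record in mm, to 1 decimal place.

12692 years of growth are recorded.
12692 years at 0.14 mm/year gives 0.14 × 12692 = 1776.9 mm.

1776.9 mm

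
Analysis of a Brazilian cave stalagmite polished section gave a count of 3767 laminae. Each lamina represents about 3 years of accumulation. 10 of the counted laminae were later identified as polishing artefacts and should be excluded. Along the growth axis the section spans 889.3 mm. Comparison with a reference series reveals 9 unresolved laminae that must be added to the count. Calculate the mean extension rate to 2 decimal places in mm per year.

Correcting the raw count gives 3767 − 10 + 9 = 3766 true laminae.
Multiplying by 3 years per lamina: 3766 × 3 = 11298 years.
Mean rate = 889.3 mm / 11298 years ≈ 0.08 mm per year.

0.08 mm per year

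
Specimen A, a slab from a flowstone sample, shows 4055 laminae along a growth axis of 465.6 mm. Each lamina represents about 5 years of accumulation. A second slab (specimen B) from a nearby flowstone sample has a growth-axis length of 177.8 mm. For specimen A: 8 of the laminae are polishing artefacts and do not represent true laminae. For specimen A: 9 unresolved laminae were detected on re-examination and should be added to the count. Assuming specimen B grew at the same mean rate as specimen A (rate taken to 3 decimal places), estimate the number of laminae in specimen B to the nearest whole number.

1546 laminae

Specimen A: after corrections the count is 4055 − 8 + 9 = 4056 laminae.
Specimen A: multiplying by 5 years per lamina: 4056 × 5 = 20280 years.
A: 465.6 mm over 20280 years gives 465.6 / 20280 ≈ 0.023 mm/year.
B spans 177.8 / 0.023 = 7730.43 years; at 5 years per lamina that is 7730.43 / 5 ≈ 1546 laminae.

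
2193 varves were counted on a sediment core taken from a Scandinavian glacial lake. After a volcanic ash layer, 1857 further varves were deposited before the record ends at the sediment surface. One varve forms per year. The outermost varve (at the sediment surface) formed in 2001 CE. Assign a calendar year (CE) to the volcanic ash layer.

144 CE

There are 1857 varves younger than the volcanic ash layer.
2001 − 1857 = 144 CE.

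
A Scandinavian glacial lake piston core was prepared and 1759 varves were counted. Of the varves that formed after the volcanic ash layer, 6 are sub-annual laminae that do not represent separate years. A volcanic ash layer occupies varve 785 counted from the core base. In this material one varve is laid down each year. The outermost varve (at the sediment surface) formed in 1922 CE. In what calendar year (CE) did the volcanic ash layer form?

954 CE

Between varve 785 and the sediment surface there are 1759 − 785 = 974 varves.
Excluding 6 false varves: 974 − 6 = 968.
The varve at the sediment surface is 1922 CE, so the volcanic ash layer dates to 1922 − 968 = 954 CE.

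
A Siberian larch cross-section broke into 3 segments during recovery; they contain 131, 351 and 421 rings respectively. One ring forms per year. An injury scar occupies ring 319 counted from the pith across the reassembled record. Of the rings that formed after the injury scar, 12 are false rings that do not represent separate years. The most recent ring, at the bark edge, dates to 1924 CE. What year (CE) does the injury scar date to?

Total rings = 131 + 351 + 421 = 903.
903 − 319 = 584 rings lie beyond the injury scar toward the bark edge.
584 − 12 false = 572 true rings after the injury scar.
The ring at the bark edge is 1924 CE, so the injury scar dates to 1924 − 572 = 1352 CE.

1352 CE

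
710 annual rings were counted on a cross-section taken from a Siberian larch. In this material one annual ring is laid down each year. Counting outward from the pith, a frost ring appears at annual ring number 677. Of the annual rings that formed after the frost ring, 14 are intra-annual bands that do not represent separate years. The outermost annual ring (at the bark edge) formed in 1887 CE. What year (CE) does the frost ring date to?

The frost ring sits at annual ring 677 from the pith, so 710 − 677 = 33 annual rings formed after it.
Removing the 14 false annual rings leaves 33 − 14 = 19 true annual rings beyond the frost ring.
The annual ring at the bark edge is 1887 CE, so the frost ring dates to 1887 − 19 = 1868 CE.

1868 CE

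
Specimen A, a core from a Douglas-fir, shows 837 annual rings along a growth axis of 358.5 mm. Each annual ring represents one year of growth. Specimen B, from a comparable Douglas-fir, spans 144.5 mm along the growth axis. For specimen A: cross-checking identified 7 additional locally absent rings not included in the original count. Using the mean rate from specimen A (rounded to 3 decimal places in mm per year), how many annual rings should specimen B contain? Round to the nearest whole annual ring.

340 annual rings

Specimen A: adjusted count: 837 + 7 = 844 annual rings.
A: Extension rate ≈ 358.5 / 844 = 0.425 mm per year.
For B, 144.5 / 0.425 = 340.00 years ≈ 340 annual rings.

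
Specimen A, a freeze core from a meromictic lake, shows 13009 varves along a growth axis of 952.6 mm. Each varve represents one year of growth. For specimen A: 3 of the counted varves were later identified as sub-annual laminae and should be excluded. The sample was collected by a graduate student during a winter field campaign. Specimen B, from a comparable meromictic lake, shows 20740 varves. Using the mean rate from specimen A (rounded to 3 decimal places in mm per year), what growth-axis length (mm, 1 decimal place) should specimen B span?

1514.0 mm

Specimen A: true varve count = 13009 − 3 = 13006.
A: Extension rate ≈ 952.6 / 13006 = 0.073 mm per year.
B's length ≈ 0.073 × 20740 = 1514.0 mm.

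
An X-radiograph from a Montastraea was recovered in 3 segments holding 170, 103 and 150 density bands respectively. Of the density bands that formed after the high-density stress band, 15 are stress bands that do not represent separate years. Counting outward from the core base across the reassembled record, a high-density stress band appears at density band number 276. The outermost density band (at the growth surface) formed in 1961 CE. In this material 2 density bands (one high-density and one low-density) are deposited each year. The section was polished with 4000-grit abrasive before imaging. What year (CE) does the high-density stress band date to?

Total density bands = 170 + 103 + 150 = 423.
Between density band 276 and the growth surface there are 423 − 276 = 147 density bands.
Removing the 15 false density bands leaves 147 − 15 = 132 true density bands beyond the high-density stress band.
132 density bands at 2 per year is 132 / 2 = 66 years.
1961 − 66 = 1895 CE.

1895 CE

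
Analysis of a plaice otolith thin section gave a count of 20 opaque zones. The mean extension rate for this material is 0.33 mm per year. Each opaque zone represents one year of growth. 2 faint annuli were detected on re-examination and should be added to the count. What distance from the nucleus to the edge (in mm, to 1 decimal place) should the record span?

7.3 mm

Correcting the raw count gives 20 + 2 = 22 true opaque zones.
22 years at 0.33 mm/year gives 0.33 × 22 = 7.3 mm.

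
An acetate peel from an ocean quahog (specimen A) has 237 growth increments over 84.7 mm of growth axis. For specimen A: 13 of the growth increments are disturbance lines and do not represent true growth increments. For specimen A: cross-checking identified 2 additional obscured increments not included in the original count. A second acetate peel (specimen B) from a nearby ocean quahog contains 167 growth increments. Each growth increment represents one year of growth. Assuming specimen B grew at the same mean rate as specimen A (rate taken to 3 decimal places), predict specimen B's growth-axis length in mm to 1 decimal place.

62.6 mm

Specimen A: after corrections the count is 237 − 13 + 2 = 226 growth increments.
A: 84.7 mm over 226 years gives 84.7 / 226 ≈ 0.375 mm/year.
Length of B = 0.375 × 167 = 62.6 mm.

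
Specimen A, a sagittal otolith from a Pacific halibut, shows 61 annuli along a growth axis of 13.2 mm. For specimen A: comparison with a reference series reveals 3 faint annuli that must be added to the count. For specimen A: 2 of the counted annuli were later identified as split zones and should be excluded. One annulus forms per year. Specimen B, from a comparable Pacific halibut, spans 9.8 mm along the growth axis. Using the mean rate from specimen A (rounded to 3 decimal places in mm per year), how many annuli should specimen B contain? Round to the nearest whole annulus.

46 annuli

Specimen A: after corrections the count is 61 − 2 + 3 = 62 annuli.
A: Mean rate = 13.2 mm / 62 years ≈ 0.213 mm/yr.
Specimen B: 9.8 mm / 0.213 mm per year = 46.01 years ≈ 46 annuli.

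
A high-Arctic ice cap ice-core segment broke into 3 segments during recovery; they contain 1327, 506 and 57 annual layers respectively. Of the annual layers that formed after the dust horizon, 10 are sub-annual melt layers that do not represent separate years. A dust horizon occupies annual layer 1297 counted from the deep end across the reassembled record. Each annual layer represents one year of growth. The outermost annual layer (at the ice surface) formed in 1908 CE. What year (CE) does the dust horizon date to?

1325 CE

Total annual layers = 1327 + 506 + 57 = 1890.
1890 − 1297 = 593 annual layers lie beyond the dust horizon toward the ice surface.
Excluding 10 false annual layers: 593 − 10 = 583.
The annual layer at the ice surface is 1908 CE, so the dust horizon dates to 1908 − 583 = 1325 CE.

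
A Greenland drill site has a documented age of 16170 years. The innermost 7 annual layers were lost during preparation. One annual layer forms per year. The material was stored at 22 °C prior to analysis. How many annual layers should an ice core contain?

16163 annual layers

Expected annual layers over 16170 years: 16170.
Subtracting the 7 annual layers not captured gives 16170 − 7 = 16163 annual layers in the record.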